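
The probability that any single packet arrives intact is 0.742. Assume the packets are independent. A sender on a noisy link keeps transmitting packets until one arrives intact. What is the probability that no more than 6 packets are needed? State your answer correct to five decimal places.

0.99971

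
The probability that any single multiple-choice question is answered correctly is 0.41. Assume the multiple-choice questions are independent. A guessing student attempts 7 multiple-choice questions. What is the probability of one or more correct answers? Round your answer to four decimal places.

0.9751

P(at least one) = 1 − P(none) = 1 − (1 − 0.41)^7
= 1 − 0.024887 = 0.975113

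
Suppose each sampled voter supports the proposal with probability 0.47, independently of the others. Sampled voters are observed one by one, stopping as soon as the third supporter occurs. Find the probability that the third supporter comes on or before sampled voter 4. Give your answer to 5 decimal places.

Finishing within 4 sampled voters ⇔ at least 3 successes in the first 4. With X ~ Binomial(4, 0.47), P(Y ≤ 4) = 1 − P(X ≤ 2).
  k=0: C(4,0)·0.47^0·0.53^4 = 0.0789048
  k=1: C(4,1)·0.47^1·0.53^3 = 0.2798888
  k=2: C(4,2)·0.47^2·0.53^2 = 0.3723049
1 − 0.7310984 = 0.2689016

0.26890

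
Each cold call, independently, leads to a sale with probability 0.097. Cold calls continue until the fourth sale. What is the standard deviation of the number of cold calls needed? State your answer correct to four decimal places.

19.5931

Y = total cold calls until the fourth success; negative binomial with r=4, p=0.097.
SD(Y) = √[r(1−p)/p²] = √(383.887767) = 19.593054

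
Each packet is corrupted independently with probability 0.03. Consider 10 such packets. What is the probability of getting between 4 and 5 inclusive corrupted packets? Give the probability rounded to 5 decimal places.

0.00015

X ~ Binomial(10, 0.03); P(4 ≤ X ≤ 5) = Σ C(10,k) p^k (1−p)^(10−k) over k:
  k=4: C(10,4)·0.03^4·0.97^6 = 0.0001417
  k=5: C(10,5)·0.03^5·0.97^5 = 0.0000053
Total = 0.0001469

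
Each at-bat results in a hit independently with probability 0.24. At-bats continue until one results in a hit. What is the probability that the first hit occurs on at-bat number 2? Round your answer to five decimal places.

Geometric (trials to first success), p = 0.24.
P(Y = 2) = (1−p)^1 · p = 0.76 · 0.24 = 0.1824000

0.18240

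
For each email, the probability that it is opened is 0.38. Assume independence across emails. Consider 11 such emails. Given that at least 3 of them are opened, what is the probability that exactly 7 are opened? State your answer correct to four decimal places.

0.0655

X ~ Binomial(11, 0.38). Want P(X=7 | X≥3) = P(X=7) / P(X≥3).
P(X=7) = C(11,7)·0.38^7·0.62^4 = 0.055791
P(X≥3) = 1 − 0.005204 − 0.035083 − 0.107512 = 0.852202
Ratio = 0.055791 / 0.852202 = 0.065467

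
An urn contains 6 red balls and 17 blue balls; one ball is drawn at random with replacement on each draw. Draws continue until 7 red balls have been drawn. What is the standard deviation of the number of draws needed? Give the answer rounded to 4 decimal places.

8.7194

Y = total draws until the seventh success; negative binomial with r=7, p=0.260870.
SD(Y) = √[r(1−p)/p²] = √(76.027778) = 8.719391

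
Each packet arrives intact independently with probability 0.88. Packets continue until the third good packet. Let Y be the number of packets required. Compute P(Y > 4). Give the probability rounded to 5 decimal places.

0.07320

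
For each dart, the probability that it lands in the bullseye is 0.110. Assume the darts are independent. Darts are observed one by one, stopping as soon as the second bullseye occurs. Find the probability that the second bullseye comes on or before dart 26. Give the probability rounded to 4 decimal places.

Finishing within 26 darts ⇔ at least 2 successes in the first 26. With X ~ Binomial(26, 0.11), P(Y ≤ 26) = 1 − P(X ≤ 1).
  k=0: C(26,0)·0.11^0·0.89^26 = 0.048321
  k=1: C(26,1)·0.11^1·0.89^25 = 0.155280
1 − 0.203602 = 0.796398

0.7964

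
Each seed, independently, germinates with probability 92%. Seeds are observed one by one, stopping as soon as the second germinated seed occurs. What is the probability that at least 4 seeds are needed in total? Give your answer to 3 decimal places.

Needing more than 3 seeds ⇔ fewer than 2 successes in the first 3. With X ~ Binomial(3, 0.92), P(Y > 3) = P(X ≤ 1).
  k=0: C(3,0)·0.92^0·0.08^3 = 0.00051
  k=1: C(3,1)·0.92^1·0.08^2 = 0.01766
P(X ≤ 1) = 0.01818

0.018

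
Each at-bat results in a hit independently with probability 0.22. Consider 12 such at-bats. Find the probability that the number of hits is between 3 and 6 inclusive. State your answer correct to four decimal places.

0.5045

X ~ Binomial(12, 0.22); P(3 ≤ X ≤ 6) = Σ C(12,k) p^k (1−p)^(12−k) over k:
  k=3: C(12,3)·0.22^3·0.78^9 = 0.250347
  k=4: C(12,4)·0.22^4·0.78^8 = 0.158874
  k=5: C(12,5)·0.22^5·0.78^7 = 0.071697
  k=6: C(12,6)·0.22^6·0.78^6 = 0.023593
Total = 0.504510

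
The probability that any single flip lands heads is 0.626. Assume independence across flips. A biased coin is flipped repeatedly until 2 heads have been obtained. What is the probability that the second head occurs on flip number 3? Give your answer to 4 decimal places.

0.2931

Y = trial on which the second success occurs; negative binomial, r=2, p=0.626.
P(Y=3) = C(2,1) · p^2 · (1−p)^1
= 2 · 0.39188 · 0.374 = 0.293123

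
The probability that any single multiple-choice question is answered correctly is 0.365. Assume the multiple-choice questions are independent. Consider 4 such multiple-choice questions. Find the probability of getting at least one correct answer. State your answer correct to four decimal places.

P(at least one) = 1 − P(none) = 1 − (1 − 0.365)^4
= 1 − 0.162590 = 0.837410

0.8374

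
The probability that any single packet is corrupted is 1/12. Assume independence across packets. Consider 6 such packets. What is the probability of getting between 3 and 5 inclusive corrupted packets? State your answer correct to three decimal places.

0.010

X ~ Binomial(6, 0.083333); P(3 ≤ X ≤ 5) = Σ C(6,k) p^k (1−p)^(6−k) over k:
  k=3: C(6,3)·0.083333^3·0.916667^3 = 0.00891
  k=4: C(6,4)·0.083333^4·0.916667^2 = 0.00061
  k=5: C(6,5)·0.083333^5·0.916667^1 = 0.00002
Total = 0.00954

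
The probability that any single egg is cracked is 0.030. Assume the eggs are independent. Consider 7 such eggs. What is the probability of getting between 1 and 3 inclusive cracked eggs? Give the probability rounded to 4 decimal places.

0.1920

X ~ Binomial(7, 0.03); P(1 ≤ X ≤ 3) = Σ C(7,k) p^k (1−p)^(7−k) over k:
  k=1: C(7,1)·0.03^1·0.97^6 = 0.174924
  k=2: C(7,2)·0.03^2·0.97^5 = 0.016230
  k=3: C(7,3)·0.03^3·0.97^4 = 0.000837
Total = 0.191991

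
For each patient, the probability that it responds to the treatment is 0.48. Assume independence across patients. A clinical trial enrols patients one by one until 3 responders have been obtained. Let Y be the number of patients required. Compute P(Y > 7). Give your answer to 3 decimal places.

Needing more than 7 patients ⇔ fewer than 3 successes in the first 7. With X ~ Binomial(7, 0.48), P(Y > 7) = P(X ≤ 2).
  k=0: C(7,0)·0.48^0·0.52^7 = 0.01028
  k=1: C(7,1)·0.48^1·0.52^6 = 0.06643
  k=2: C(7,2)·0.48^2·0.52^5 = 0.18396
P(X ≤ 2) = 0.26067

0.261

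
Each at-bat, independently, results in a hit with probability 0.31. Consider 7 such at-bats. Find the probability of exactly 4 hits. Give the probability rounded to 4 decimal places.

0.1062

X ~ Binomial(n=7, p=0.31).
P(X=4) = C(7,4) · p^4 · (1−p)^3
= 35 · 0.0092352 · 0.32851 = 0.106185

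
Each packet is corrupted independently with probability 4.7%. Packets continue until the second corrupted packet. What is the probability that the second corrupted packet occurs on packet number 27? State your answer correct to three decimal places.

0.017

Y = trial on which the second success occurs; negative binomial, r=2, p=0.047.
P(Y=27) = C(26,1) · p^2 · (1−p)^25
= 26 · 0.002209 · 0.30014 = 0.01724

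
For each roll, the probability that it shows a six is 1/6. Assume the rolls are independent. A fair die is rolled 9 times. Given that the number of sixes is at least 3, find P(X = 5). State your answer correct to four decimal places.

X ~ Binomial(9, 0.166667). Want P(X=5 | X≥3) = P(X=5) / P(X≥3).
P(X=5) = C(9,5)·0.166667^5·0.833333^4 = 0.007814
P(X≥3) = 1 − 0.193807 − 0.348852 − 0.279082 = 0.178260
Ratio = 0.007814 / 0.178260 = 0.043837

0.0438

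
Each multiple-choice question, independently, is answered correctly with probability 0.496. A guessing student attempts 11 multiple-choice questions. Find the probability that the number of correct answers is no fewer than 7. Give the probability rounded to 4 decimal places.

0.2655

X ~ Binomial(11, 0.496); P(X ≥ 7) = Σ C(11,k) p^k (1−p)^(11−k) over k:
  k=7: C(11,7)·0.496^7·0.504^4 = 0.157256
  k=8: C(11,8)·0.496^8·0.504^3 = 0.077380
  k=9: C(11,9)·0.496^9·0.504^2 = 0.025384
  k=10: C(11,10)·0.496^10·0.504^1 = 0.004996
  k=11: C(11,11)·0.496^11·0.504^0 = 0.000447
Total = 0.265463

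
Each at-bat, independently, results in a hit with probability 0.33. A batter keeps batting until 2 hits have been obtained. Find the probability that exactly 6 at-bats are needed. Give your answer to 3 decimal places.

0.110

Y = trial on which the second success occurs; negative binomial, r=2, p=0.33.
P(Y=6) = C(5,1) · p^2 · (1−p)^4
= 5 · 0.1089 · 0.20151 = 0.10972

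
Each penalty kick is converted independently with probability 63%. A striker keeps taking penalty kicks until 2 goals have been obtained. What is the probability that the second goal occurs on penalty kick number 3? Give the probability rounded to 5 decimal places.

Y = trial on which the second success occurs; negative binomial, r=2, p=0.63.
P(Y=3) = C(2,1) · p^2 · (1−p)^1
= 2 · 0.3969 · 0.37 = 0.2937060

0.29371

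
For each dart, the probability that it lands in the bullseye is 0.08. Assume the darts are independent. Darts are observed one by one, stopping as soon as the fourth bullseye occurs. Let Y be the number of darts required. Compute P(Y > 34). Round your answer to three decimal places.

0.712

Needing more than 34 darts ⇔ fewer than 4 successes in the first 34. With X ~ Binomial(34, 0.08), P(Y > 34) = P(X ≤ 3).
  k=0: C(34,0)·0.08^0·0.92^34 = 0.05872
  k=1: C(34,1)·0.08^1·0.92^33 = 0.17361
  k=2: C(34,2)·0.08^2·0.92^32 = 0.24909
  k=3: C(34,3)·0.08^3·0.92^31 = 0.23104
P(X ≤ 3) = 0.71245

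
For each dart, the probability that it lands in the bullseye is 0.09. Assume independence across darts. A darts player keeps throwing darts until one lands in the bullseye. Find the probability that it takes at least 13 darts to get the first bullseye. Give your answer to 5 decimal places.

0.32248

Y = number of darts to the first success; geometric, p = 0.09.
P(Y > 12) = P(first 12 all fail) = (1−p)^12 = 0.3224755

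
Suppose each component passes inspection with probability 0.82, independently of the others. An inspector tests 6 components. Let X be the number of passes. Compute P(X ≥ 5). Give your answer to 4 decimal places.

0.7044

X ~ Binomial(6, 0.82); P(X ≥ 5) = Σ C(6,k) p^k (1−p)^(6−k) over k:
  k=5: C(6,5)·0.82^5·0.18^1 = 0.400399
  k=6: C(6,6)·0.82^6·0.18^0 = 0.304007
Total = 0.704406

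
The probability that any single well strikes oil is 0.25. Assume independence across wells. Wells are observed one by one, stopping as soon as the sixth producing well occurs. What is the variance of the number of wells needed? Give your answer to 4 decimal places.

Y = total wells until the sixth success; negative binomial with r=6, p=0.25.
Var(Y) = r(1−p)/p² = 6·0.75 / 0.25² = 72.000000

72.0000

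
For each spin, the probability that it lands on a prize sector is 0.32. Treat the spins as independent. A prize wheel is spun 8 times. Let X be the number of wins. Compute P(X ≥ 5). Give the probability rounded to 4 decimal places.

0.0750

X ~ Binomial(8, 0.32); P(X ≥ 5) = Σ C(8,k) p^k (1−p)^(8−k) over k:
  k=5: C(8,5)·0.32^5·0.68^3 = 0.059083
  k=6: C(8,6)·0.32^6·0.68^2 = 0.013902
  k=7: C(8,7)·0.32^7·0.68^1 = 0.001869
  k=8: C(8,8)·0.32^8·0.68^0 = 0.000110
Total = 0.074964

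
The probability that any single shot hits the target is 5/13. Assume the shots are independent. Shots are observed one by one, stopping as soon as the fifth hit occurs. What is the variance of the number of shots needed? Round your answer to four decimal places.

20.8000

Y = total shots until the fifth success; negative binomial with r=5, p=0.384615.
Var(Y) = r(1−p)/p² = 5·0.615385 / 0.384615² = 20.800000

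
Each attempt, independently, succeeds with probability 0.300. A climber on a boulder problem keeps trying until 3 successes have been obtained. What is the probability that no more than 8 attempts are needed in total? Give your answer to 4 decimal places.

0.4482

Finishing within 8 attempts ⇔ at least 3 successes in the first 8. With X ~ Binomial(8, 0.30), P(Y ≤ 8) = 1 − P(X ≤ 2).
  k=0: C(8,0)·0.30^0·0.70^8 = 0.057648
  k=1: C(8,1)·0.30^1·0.70^7 = 0.197650
  k=2: C(8,2)·0.30^2·0.70^6 = 0.296475
1 − 0.551774 = 0.448226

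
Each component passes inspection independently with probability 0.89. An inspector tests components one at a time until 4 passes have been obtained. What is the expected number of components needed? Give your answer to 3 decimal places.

4.494

Y = total components until the fourth success; negative binomial with r=4, p=0.89.
E[Y] = r / p = 4 / 0.89 = 4.49438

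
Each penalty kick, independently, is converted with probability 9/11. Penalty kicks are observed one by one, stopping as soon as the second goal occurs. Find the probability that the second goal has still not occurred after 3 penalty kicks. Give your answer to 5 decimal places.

Needing more than 3 penalty kicks ⇔ fewer than 2 successes in the first 3. With X ~ Binomial(3, 0.818182), P(Y > 3) = P(X ≤ 1).
  k=0: C(3,0)·0.818182^0·0.181818^3 = 0.0060105
  k=1: C(3,1)·0.818182^1·0.181818^2 = 0.0811420
P(X ≤ 1) = 0.0871525

0.08715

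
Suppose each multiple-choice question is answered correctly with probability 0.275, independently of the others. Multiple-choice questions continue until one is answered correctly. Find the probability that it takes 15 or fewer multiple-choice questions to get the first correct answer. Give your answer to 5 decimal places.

0.99196

Y = number of multiple-choice questions to the first success; geometric, p = 0.275.
P(Y ≤ 15) = 1 − (1−p)^15 = 1 − 0.0080366 = 0.9919634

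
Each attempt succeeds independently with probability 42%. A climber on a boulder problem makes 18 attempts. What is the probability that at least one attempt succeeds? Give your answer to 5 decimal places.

0.99994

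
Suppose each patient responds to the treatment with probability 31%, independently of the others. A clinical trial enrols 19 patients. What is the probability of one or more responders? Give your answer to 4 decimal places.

P(at least one) = 1 − P(none) = 1 − (1 − 0.31)^19
= 1 − 0.000867 = 0.999133

0.9991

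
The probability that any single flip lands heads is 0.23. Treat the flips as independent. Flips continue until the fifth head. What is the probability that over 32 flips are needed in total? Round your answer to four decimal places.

Needing more than 32 flips ⇔ fewer than 5 successes in the first 32. With X ~ Binomial(32, 0.23), P(Y > 32) = P(X ≤ 4).
  k=0: C(32,0)·0.23^0·0.77^32 = 0.000233
  k=1: C(32,1)·0.23^1·0.77^31 = 0.002229
  k=2: C(32,2)·0.23^2·0.77^30 = 0.010320
  k=3: C(32,3)·0.23^3·0.77^29 = 0.030825
  k=4: C(32,4)·0.23^4·0.77^28 = 0.066753
P(X ≤ 4) = 0.110359

0.1104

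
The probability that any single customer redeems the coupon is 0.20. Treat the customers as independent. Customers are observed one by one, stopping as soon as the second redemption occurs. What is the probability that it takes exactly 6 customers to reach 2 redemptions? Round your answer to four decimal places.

Y = trial on which the second success occurs; negative binomial, r=2, p=0.20.
P(Y=6) = C(5,1) · p^2 · (1−p)^4
= 5 · 0.04 · 0.4096 = 0.081920

0.0819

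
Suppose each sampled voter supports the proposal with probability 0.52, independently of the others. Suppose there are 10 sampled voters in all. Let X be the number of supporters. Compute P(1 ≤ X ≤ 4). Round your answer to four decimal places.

0.3282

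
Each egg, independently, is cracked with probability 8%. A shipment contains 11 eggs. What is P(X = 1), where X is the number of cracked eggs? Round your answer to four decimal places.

0.3823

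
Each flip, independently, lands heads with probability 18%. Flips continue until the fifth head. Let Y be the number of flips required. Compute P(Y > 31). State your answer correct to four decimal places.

0.3211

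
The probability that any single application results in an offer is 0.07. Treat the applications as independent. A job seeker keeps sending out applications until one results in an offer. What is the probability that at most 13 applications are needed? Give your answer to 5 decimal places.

0.61071

Y = number of applications to the first success; geometric, p = 0.07.
P(Y ≤ 13) = 1 − (1−p)^13 = 1 − 0.3892946 = 0.6107054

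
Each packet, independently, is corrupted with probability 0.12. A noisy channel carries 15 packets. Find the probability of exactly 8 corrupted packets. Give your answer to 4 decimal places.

0.0001

X ~ Binomial(n=15, p=0.12).
P(X=8) = C(15,8) · p^8 · (1−p)^7
= 6435 · 4.2998e-08 · 0.40868 = 0.000113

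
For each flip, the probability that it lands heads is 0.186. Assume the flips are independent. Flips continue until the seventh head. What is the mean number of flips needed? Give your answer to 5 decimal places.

37.63441

Y = total flips until the seventh success; negative binomial with r=7, p=0.186.
E[Y] = r / p = 7 / 0.186 = 37.6344086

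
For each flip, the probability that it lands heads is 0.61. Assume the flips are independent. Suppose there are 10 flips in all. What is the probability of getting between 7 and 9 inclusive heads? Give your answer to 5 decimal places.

0.40053

X ~ Binomial(10, 0.61); P(7 ≤ X ≤ 9) = Σ C(10,k) p^k (1−p)^(10−k) over k:
  k=7: C(10,7)·0.61^7·0.39^3 = 0.2237092
  k=8: C(10,8)·0.61^8·0.39^2 = 0.1312141
  k=9: C(10,9)·0.61^9·0.39^1 = 0.0456072
Total = 0.4005305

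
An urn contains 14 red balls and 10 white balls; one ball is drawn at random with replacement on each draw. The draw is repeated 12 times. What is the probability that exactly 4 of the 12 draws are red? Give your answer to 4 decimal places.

0.0521

X ~ Binomial(n=12, p=0.583333).
P(X=4) = C(12,4) · p^4 · (1−p)^8
= 495 · 0.11579 · 0.00090847 = 0.052069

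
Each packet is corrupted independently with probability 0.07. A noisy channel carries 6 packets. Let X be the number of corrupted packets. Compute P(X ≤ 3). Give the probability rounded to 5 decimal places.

0.99968

X ~ Binomial(6, 0.07); P(X ≤ 3) = Σ C(6,k) p^k (1−p)^(6−k) over k:
  k=0: C(6,0)·0.07^0·0.93^6 = 0.6469902
  k=1: C(6,1)·0.07^1·0.93^5 = 0.2921891
  k=2: C(6,2)·0.07^2·0.93^4 = 0.0549818
  k=3: C(6,3)·0.07^3·0.93^3 = 0.0055179
Total = 0.9996790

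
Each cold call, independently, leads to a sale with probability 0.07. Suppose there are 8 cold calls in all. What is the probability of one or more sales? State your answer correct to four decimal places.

P(at least one) = 1 − P(none) = 1 − (1 − 0.07)^8
= 1 − 0.559582 = 0.440418

0.4404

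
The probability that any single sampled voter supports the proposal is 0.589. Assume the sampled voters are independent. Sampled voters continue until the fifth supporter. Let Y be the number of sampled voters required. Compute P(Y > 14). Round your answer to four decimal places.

0.0216

Needing more than 14 sampled voters ⇔ fewer than 5 successes in the first 14. With X ~ Binomial(14, 0.589), P(Y > 14) = P(X ≤ 4).
  k=0: C(14,0)·0.589^0·0.411^14 = 0.000004
  k=1: C(14,1)·0.589^1·0.411^13 = 0.000079
  k=2: C(14,2)·0.589^2·0.411^12 = 0.000733
  k=3: C(14,3)·0.589^3·0.411^11 = 0.004204
  k=4: C(14,4)·0.589^4·0.411^10 = 0.016570
P(X ≤ 4) = 0.021590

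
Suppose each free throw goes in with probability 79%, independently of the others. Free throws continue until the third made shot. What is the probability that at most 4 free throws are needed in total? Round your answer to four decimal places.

0.8037

Finishing within 4 free throws ⇔ at least 3 successes in the first 4. With X ~ Binomial(4, 0.79), P(Y ≤ 4) = 1 − P(X ≤ 2).
  k=0: C(4,0)·0.79^0·0.21^4 = 0.001945
  k=1: C(4,1)·0.79^1·0.21^3 = 0.029265
  k=2: C(4,2)·0.79^2·0.21^2 = 0.165137
1 − 0.196346 = 0.803654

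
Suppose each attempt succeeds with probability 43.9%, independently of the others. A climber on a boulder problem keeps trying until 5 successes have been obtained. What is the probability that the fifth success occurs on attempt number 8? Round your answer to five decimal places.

0.10076

Y = trial on which the fifth success occurs; negative binomial, r=5, p=0.439.
P(Y=8) = C(7,4) · p^5 · (1−p)^3
= 35 · 0.016305 · 0.17656 = 0.1007579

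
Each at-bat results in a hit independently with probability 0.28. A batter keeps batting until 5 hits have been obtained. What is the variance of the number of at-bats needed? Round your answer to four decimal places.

45.9184

Y = total at-bats until the fifth success; negative binomial with r=5, p=0.28.
Var(Y) = r(1−p)/p² = 5·0.72 / 0.28² = 45.918367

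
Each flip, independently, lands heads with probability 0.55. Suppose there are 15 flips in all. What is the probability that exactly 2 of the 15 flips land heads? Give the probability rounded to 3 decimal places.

0.001

X ~ Binomial(n=15, p=0.55).
P(X=2) = C(15,2) · p^2 · (1−p)^13
= 105 · 0.3025 · 3.1029e-05 = 0.00099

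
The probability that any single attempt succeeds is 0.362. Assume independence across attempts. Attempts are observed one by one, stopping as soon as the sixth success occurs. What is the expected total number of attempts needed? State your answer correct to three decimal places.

16.575

Y = total attempts until the sixth success; negative binomial with r=6, p=0.362.
E[Y] = r / p = 6 / 0.362 = 16.57459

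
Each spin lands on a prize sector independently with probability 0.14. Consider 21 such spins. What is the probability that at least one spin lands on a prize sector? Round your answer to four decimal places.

P(at least one) = 1 − P(none) = 1 − (1 − 0.14)^21
= 1 − 0.042118 = 0.957882

0.9579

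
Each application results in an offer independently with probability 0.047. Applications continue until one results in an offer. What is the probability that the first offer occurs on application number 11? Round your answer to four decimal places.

0.0290

Geometric (trials to first success), p = 0.047.
P(Y = 11) = (1−p)^10 · p = 0.61792 · 0.047 = 0.029042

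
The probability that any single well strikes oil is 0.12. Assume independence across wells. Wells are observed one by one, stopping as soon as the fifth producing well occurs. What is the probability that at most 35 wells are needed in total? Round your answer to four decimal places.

0.4125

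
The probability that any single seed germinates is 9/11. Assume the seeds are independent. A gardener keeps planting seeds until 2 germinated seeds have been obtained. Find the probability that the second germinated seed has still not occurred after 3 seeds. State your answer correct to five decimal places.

0.08715

Needing more than 3 seeds ⇔ fewer than 2 successes in the first 3. With X ~ Binomial(3, 0.818182), P(Y > 3) = P(X ≤ 1).
  k=0: C(3,0)·0.818182^0·0.181818^3 = 0.0060105
  k=1: C(3,1)·0.818182^1·0.181818^2 = 0.0811420
P(X ≤ 1) = 0.0871525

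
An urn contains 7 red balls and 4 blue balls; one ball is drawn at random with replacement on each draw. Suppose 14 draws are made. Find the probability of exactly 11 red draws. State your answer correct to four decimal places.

0.1213

X ~ Binomial(n=14, p=0.636364).
P(X=11) = C(14,11) · p^11 · (1−p)^3
= 364 · 0.0069304 · 0.048084 = 0.121300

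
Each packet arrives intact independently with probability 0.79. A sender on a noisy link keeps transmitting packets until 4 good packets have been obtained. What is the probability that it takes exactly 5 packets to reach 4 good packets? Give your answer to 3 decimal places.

0.327

Y = trial on which the fourth success occurs; negative binomial, r=4, p=0.79.
P(Y=5) = C(4,3) · p^4 · (1−p)^1
= 4 · 0.3895 · 0.21 = 0.32718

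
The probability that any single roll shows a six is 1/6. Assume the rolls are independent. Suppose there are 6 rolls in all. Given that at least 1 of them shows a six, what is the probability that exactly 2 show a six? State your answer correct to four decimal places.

X ~ Binomial(6, 0.166667). Want P(X=2 | X≥1) = P(X=2) / P(X≥1).
P(X=2) = C(6,2)·0.166667^2·0.833333^4 = 0.200939
P(X≥1) = 1 − 0.334898 = 0.665102
Ratio = 0.200939 / 0.665102 = 0.302117

0.3021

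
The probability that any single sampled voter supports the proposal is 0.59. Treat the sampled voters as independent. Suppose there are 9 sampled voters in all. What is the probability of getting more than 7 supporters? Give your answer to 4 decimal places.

0.0628

X ~ Binomial(9, 0.59); P(X ≥ 8) = Σ C(9,k) p^k (1−p)^(9−k) over k:
  k=8: C(9,8)·0.59^8·0.41^1 = 0.054180
  k=9: C(9,9)·0.59^9·0.41^0 = 0.008663
Total = 0.062843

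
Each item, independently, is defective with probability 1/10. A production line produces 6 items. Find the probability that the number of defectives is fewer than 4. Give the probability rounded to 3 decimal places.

X ~ Binomial(6, 0.10); P(X ≤ 3) = Σ C(6,k) p^k (1−p)^(6−k) over k:
  k=0: C(6,0)·0.10^0·0.90^6 = 0.53144
  k=1: C(6,1)·0.10^1·0.90^5 = 0.35429
  k=2: C(6,2)·0.10^2·0.90^4 = 0.09842
  k=3: C(6,3)·0.10^3·0.90^3 = 0.01458
Total = 0.99873

0.999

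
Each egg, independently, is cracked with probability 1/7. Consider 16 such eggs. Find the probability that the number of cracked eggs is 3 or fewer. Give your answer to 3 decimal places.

X ~ Binomial(16, 0.142857); P(X ≤ 3) = Σ C(16,k) p^k (1−p)^(16−k) over k:
  k=0: C(16,0)·0.142857^0·0.857143^16 = 0.08489
  k=1: C(16,1)·0.142857^1·0.857143^15 = 0.22637
  k=2: C(16,2)·0.142857^2·0.857143^14 = 0.28296
  k=3: C(16,3)·0.142857^3·0.857143^13 = 0.22008
Total = 0.81431

0.814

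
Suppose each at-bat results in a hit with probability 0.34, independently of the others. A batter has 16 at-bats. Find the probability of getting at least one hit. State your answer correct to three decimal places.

P(at least one) = 1 − P(none) = 1 − (1 − 0.34)^16
= 1 − 0.00130 = 0.99870

0.999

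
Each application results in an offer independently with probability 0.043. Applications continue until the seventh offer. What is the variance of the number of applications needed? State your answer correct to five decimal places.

3623.03948

Y = total applications until the seventh success; negative binomial with r=7, p=0.043.
Var(Y) = r(1−p)/p² = 7·0.957 / 0.043² = 3623.0394808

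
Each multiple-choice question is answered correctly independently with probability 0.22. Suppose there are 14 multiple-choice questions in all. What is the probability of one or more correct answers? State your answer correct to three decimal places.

P(at least one) = 1 − P(none) = 1 − (1 − 0.22)^14
= 1 − 0.03085 = 0.96915

0.969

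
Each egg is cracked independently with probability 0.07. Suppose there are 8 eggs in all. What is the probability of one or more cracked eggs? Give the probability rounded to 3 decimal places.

0.440

P(at least one) = 1 − P(none) = 1 − (1 − 0.07)^8
= 1 − 0.55958 = 0.44042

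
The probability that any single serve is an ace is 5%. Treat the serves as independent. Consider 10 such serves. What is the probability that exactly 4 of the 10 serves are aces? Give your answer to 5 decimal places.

X ~ Binomial(n=10, p=0.05).
P(X=4) = C(10,4) · p^4 · (1−p)^6
= 210 · 6.25e-06 · 0.73509 = 0.0009648

0.00096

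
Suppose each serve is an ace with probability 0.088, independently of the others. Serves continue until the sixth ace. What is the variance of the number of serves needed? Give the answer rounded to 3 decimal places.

Y = total serves until the sixth success; negative binomial with r=6, p=0.088.
Var(Y) = r(1−p)/p² = 6·0.912 / 0.088² = 706.61157

706.612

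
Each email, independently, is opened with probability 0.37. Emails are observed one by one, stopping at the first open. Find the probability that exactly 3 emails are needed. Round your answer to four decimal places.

0.1469

Geometric (trials to first success), p = 0.37.
P(Y = 3) = (1−p)^2 · p = 0.3969 · 0.37 = 0.146853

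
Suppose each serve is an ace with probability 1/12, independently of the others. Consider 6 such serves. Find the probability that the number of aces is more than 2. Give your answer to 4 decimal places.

X ~ Binomial(6, 0.083333); P(X ≥ 3) = Σ C(6,k) p^k (1−p)^(6−k) over k:
  k=3: C(6,3)·0.083333^3·0.916667^3 = 0.008915
  k=4: C(6,4)·0.083333^4·0.916667^2 = 0.000608
  k=5: C(6,5)·0.083333^5·0.916667^1 = 0.000022
  k=6: C(6,6)·0.083333^6·0.916667^0 = 0.000000
Total = 0.009545

0.0095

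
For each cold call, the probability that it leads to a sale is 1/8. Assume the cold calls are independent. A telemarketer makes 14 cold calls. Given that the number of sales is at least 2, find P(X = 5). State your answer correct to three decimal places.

X ~ Binomial(14, 0.125). Want P(X=5 | X≥2) = P(X=5) / P(X≥2).
P(X=5) = C(14,5)·0.125^5·0.875^9 = 0.01837
P(X≥2) = 1 − 0.15421 − 0.30842 = 0.53737
Ratio = 0.01837 / 0.53737 = 0.03418

0.034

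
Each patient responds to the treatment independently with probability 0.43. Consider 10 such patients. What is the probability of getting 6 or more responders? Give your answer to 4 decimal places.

X ~ Binomial(10, 0.43); P(X ≥ 6) = Σ C(10,k) p^k (1−p)^(10−k) over k:
  k=6: C(10,6)·0.43^6·0.57^4 = 0.140129
  k=7: C(10,7)·0.43^7·0.57^3 = 0.060407
  k=8: C(10,8)·0.43^8·0.57^2 = 0.017089
  k=9: C(10,9)·0.43^9·0.57^1 = 0.002865
  k=10: C(10,10)·0.43^10·0.57^0 = 0.000216
Total = 0.220706

0.2207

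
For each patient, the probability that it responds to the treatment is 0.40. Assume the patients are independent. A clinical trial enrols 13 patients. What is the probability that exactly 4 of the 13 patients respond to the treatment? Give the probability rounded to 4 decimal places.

X ~ Binomial(n=13, p=0.40).
P(X=4) = C(13,4) · p^4 · (1−p)^9
= 715 · 0.0256 · 0.010078 = 0.184462

0.1845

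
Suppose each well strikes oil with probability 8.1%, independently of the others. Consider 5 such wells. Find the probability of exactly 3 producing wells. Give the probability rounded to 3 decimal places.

0.004

X ~ Binomial(n=5, p=0.081).
P(X=3) = C(5,3) · p^3 · (1−p)^2
= 10 · 0.00053144 · 0.84456 = 0.00449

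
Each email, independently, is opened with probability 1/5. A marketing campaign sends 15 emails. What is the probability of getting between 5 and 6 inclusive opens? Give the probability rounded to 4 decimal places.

X ~ Binomial(15, 0.20); P(5 ≤ X ≤ 6) = Σ C(15,k) p^k (1−p)^(15−k) over k:
  k=5: C(15,5)·0.20^5·0.80^10 = 0.103182
  k=6: C(15,6)·0.20^6·0.80^9 = 0.042993
Total = 0.146175

0.1462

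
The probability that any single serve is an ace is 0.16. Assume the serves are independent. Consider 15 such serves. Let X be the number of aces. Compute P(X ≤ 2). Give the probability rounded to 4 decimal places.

0.5608

X ~ Binomial(15, 0.16); P(X ≤ 2) = Σ C(15,k) p^k (1−p)^(15−k) over k:
  k=0: C(15,0)·0.16^0·0.84^15 = 0.073146
  k=1: C(15,1)·0.16^1·0.84^14 = 0.208988
  k=2: C(15,2)·0.16^2·0.84^13 = 0.278651
Total = 0.560784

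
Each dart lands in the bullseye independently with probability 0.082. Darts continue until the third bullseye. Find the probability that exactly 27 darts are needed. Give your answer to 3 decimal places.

Y = trial on which the third success occurs; negative binomial, r=3, p=0.082.
P(Y=27) = C(26,2) · p^3 · (1−p)^24
= 325 · 0.00055137 · 0.1283 = 0.02299

0.023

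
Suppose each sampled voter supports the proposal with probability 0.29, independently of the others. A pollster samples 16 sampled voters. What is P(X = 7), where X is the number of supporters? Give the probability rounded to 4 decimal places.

0.0905

X ~ Binomial(n=16, p=0.29).
P(X=7) = C(16,7) · p^7 · (1−p)^9
= 11440 · 0.0001725 · 0.045849 = 0.090477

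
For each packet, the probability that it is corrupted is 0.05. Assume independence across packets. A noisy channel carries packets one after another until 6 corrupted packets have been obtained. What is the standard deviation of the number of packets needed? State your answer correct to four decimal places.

47.7493

Y = total packets until the sixth success; negative binomial with r=6, p=0.05.
SD(Y) = √[r(1−p)/p²] = √(2280.000000) = 47.749346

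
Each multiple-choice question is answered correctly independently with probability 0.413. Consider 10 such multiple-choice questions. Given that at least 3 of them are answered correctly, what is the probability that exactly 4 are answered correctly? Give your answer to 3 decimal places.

0.293

X ~ Binomial(10, 0.413). Want P(X=4 | X≥3) = P(X=4) / P(X≥3).
P(X=4) = C(10,4)·0.413^4·0.587^6 = 0.24995
P(X≥3) = 1 − 0.00486 − 0.03417 − 0.10820 = 0.85277
Ratio = 0.24995 / 0.85277 = 0.29310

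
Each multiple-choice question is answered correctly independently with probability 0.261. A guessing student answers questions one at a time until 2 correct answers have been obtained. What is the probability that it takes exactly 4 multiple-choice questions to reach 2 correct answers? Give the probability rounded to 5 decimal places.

Y = trial on which the second success occurs; negative binomial, r=2, p=0.261.
P(Y=4) = C(3,1) · p^2 · (1−p)^2
= 3 · 0.068121 · 0.54612 = 0.1116069

0.11161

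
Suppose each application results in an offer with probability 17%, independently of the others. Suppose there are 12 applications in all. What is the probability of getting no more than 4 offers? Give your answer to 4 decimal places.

X ~ Binomial(12, 0.17); P(X ≤ 4) = Σ C(12,k) p^k (1−p)^(12−k) over k:
  k=0: C(12,0)·0.17^0·0.83^12 = 0.106890
  k=1: C(12,1)·0.17^1·0.83^11 = 0.262718
  k=2: C(12,2)·0.17^2·0.83^10 = 0.295953
  k=3: C(12,3)·0.17^3·0.83^9 = 0.202056
  k=4: C(12,4)·0.17^4·0.83^8 = 0.093116
Total = 0.960733

0.9607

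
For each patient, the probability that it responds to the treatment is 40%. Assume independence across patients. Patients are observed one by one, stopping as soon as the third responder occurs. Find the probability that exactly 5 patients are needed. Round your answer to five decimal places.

Y = trial on which the third success occurs; negative binomial, r=3, p=0.40.
P(Y=5) = C(4,2) · p^3 · (1−p)^2
= 6 · 0.064 · 0.36 = 0.1382400

0.13824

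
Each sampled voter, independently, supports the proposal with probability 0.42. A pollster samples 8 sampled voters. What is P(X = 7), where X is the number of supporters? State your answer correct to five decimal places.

0.01070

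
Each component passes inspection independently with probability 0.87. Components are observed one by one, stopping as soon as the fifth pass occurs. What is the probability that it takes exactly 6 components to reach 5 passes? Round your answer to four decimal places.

0.3240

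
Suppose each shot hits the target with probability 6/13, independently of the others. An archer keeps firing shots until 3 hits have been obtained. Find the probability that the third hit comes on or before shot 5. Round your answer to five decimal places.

Finishing within 5 shots ⇔ at least 3 successes in the first 5. With X ~ Binomial(5, 0.461538), P(Y ≤ 5) = 1 − P(X ≤ 2).
  k=0: C(5,0)·0.461538^0·0.538462^5 = 0.0452661
  k=1: C(5,1)·0.461538^1·0.538462^4 = 0.1939977
  k=2: C(5,2)·0.461538^2·0.538462^3 = 0.3325675
1 − 0.5718314 = 0.4281686

0.42817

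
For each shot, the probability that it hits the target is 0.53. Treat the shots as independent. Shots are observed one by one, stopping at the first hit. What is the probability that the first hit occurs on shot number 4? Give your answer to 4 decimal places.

Geometric (trials to first success), p = 0.53.
P(Y = 4) = (1−p)^3 · p = 0.10382 · 0.53 = 0.055026

0.0550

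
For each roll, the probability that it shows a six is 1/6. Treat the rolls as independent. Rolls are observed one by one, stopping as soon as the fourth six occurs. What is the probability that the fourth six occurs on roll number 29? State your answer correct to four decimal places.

0.0265

Y = trial on which the fourth success occurs; negative binomial, r=4, p=0.166667.
P(Y=29) = C(28,3) · p^4 · (1−p)^25
= 3276 · 0.0007716 · 0.010483 = 0.026498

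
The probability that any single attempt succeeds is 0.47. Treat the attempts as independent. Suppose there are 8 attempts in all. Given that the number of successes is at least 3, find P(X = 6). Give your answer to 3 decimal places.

0.104

X ~ Binomial(8, 0.47). Want P(X=6 | X≥3) = P(X=6) / P(X≥3).
P(X=6) = C(8,6)·0.47^6·0.53^2 = 0.08478
P(X≥3) = 1 − 0.00623 − 0.04417 − 0.13709 = 0.81251
Ratio = 0.08478 / 0.81251 = 0.10434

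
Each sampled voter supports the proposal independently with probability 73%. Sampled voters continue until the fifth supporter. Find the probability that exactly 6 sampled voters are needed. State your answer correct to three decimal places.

Y = trial on which the fifth success occurs; negative binomial, r=5, p=0.73.
P(Y=6) = C(5,4) · p^5 · (1−p)^1
= 5 · 0.20731 · 0.27 = 0.27986

0.280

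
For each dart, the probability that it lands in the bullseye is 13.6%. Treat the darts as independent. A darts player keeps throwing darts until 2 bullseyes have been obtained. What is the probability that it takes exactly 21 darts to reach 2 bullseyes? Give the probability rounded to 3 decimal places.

0.023

Y = trial on which the second success occurs; negative binomial, r=2, p=0.136.
P(Y=21) = C(20,1) · p^2 · (1−p)^19
= 20 · 0.018496 · 0.062196 = 0.02301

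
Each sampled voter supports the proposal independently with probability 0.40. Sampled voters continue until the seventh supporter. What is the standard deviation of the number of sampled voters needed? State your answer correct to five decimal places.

Y = total sampled voters until the seventh success; negative binomial with r=7, p=0.40.
SD(Y) = √[r(1−p)/p²] = √(26.2500000) = 5.1234754

5.12348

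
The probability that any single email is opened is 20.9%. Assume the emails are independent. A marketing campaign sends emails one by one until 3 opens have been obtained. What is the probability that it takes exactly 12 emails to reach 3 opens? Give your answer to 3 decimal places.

0.061

Y = trial on which the third success occurs; negative binomial, r=3, p=0.209.
P(Y=12) = C(11,2) · p^3 · (1−p)^9
= 55 · 0.0091293 · 0.12122 = 0.06087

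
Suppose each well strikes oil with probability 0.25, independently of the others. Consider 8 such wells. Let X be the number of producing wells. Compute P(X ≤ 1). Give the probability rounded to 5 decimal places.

0.36708

X ~ Binomial(8, 0.25); P(X ≤ 1) = Σ C(8,k) p^k (1−p)^(8−k) over k:
  k=0: C(8,0)·0.25^0·0.75^8 = 0.1001129
  k=1: C(8,1)·0.25^1·0.75^7 = 0.2669678
Total = 0.3670807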